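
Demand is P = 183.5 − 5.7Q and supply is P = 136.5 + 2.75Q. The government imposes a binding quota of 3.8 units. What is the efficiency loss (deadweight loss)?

Competitive equilibrium: 183.5 − 5.7Q = 136.5 + 2.75Q → Q* = 5.5621, P* = 151.7959.
At Q = 3.8: demand price = 183.5 − 5.7·3.8 = 161.84; supply price = 136.5 + 2.75·3.8 = 146.95.
ΔQ = 5.5621 − 3.8 = 1.7621; wedge = 161.84 − 146.95 = 14.89.
Deadweight loss = ½ × 1.7621 × 14.89 = 13.12.

13.12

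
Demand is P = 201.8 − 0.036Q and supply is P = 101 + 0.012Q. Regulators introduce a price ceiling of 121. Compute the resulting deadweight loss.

4506.67

Competitive equilibrium: 201.8 − 0.036Q = 101 + 0.012Q → Q* = 2100, P* = 126.2.
At the ceiling P = 121, quantity supplied = (121 − 101)/0.012 = 1666.6667.
Willingness to pay at Q' = 1666.6667: 201.8 − 0.036·1666.6667 = 141.8.
ΔQ = 2100 − 1666.6667 = 433.3333; wedge = 141.8 − 121 = 20.8.
The triangle = ½ × 433.3333 × 20.8 = 4506.67.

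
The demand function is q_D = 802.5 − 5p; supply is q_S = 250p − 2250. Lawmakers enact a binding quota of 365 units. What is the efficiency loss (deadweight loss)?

In inverse form: demand p = 160.5 − 0.2q, supply p = 9 + 0.004q.
Competitive equilibrium: 160.5 − 0.2q = 9 + 0.004q → q* = 742.64706, p* = 11.97059.
At q = 365: demand price = 160.5 − 0.2·365 = 87.5; supply price = 9 + 0.004·365 = 10.46.
Δq = 742.64706 − 365 = 377.64706; wedge = 87.5 − 10.46 = 77.04.
DWL = ½ × 377.64706 × 77.04 = 14546.96.

14546.96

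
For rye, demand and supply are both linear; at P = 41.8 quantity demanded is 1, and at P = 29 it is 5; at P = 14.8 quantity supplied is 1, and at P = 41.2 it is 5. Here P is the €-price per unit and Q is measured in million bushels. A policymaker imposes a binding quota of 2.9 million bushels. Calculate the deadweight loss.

Demand slope = (29 − 41.8)/(5 − 1) = −3.2, so P = 45 − 3.2Q.
Supply slope = (41.2 − 14.8)/(5 − 1) = 6.6, so P = 8.2 + 6.6Q.
Competitive equilibrium: 45 − 3.2Q = 8.2 + 6.6Q → Q* = 3.7551, P* = 32.9837.
At Q = 2.9: demand price = 45 − 3.2·2.9 = 35.72; supply price = 8.2 + 6.6·2.9 = 27.34.
ΔQ = 3.7551 − 2.9 = 0.8551; wedge = 35.72 − 27.34 = 8.38.
The triangle = ½ × 0.8551 × 8.38 = €3.58 million.

€3.58 million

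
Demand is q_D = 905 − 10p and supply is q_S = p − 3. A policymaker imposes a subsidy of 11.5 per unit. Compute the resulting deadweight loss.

In inverse form: demand p = 90.5 − 0.1q, supply p = 3 + q.
Competitive equilibrium: 90.5 − 0.1q = 3 + q → q* = 79.5455, p* = 82.5455.
The subsidy lowers effective supply by 11.5: p = q − 8.5.
New quantity: 90.5 − 0.1q = q − 8.5 → q' = 90.
Overproduction Δq = 90 − 79.5455 = 10.4545; wedge = subsidy = 11.5.
Deadweight loss = ½ × 10.4545 × 11.5 = 60.11.

60.11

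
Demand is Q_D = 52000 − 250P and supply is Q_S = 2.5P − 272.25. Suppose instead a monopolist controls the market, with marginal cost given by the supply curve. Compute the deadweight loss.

In inverse form: demand P = 208 − 0.004Q, supply P = 108.9 + 0.4Q.
Competitive equilibrium: 208 − 0.004Q = 108.9 + 0.4Q → Q* = 245.297, P* = 207.0188.
Marginal revenue: MR = 208 − 0.008Q. Set MR = MC: 208 − 0.008Q = 108.9 + 0.4Q → Q_m = 242.8922.
Price P_m = 208 − 0.004·242.8922 = 207.0284; MC(Q_m) = 108.9 + 0.4·242.8922 = 206.0569.
Competitive Q* = 245.297, so ΔQ = 2.4048; wedge = 207.0284 − 206.0569 = 0.9715.
Deadweight loss = ½ × 2.4048 × 0.9715 = 1.17.

1.17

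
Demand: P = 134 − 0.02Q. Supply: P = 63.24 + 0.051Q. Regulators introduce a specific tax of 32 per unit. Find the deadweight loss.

Competitive equilibrium: 134 − 0.02Q = 63.24 + 0.051Q → Q* = 996.6197, P* = 114.0676.
With the tax, the buyer price exceeds the seller price by 32: (134 − 0.02Q) − (63.24 + 0.051Q) = 32 → Q' = 545.9155.
ΔQ = 996.6197 − 545.9155 = 450.7042; the wedge equals the tax, 32.
DWL = ½ × 450.7042 × 32 = 7211.27.

7211.27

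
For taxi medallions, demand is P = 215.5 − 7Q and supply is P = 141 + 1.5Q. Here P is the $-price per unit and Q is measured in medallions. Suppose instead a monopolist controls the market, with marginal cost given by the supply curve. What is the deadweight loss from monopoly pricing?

Competitive equilibrium: 215.5 − 7Q = 141 + 1.5Q → Q* = 8.7647, P* = 154.1471.
Marginal revenue: MR = 215.5 − 14Q. Set MR = MC: 215.5 − 14Q = 141 + 1.5Q → Q_m = 4.8065.
Price P_m = 215.5 − 7·4.8065 = 181.8545; MC(Q_m) = 141 + 1.5·4.8065 = 148.2098.
Competitive Q* = 8.7647, so ΔQ = 3.9582; wedge = 181.8545 − 148.2098 = 33.6447.
Deadweight loss = ½ × 3.9582 × 33.6447 = $66.59.

$66.59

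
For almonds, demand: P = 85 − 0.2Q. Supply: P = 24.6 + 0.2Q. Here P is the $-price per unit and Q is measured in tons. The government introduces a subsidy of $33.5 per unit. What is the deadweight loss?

$1402.81

Competitive equilibrium: 85 − 0.2Q = 24.6 + 0.2Q → Q* = 151, P* = 54.8.
The subsidy lowers effective supply by 33.5: P = 0.2Q − 8.9.
New quantity: 85 − 0.2Q = 0.2Q − 8.9 → Q' = 234.75.
Overproduction ΔQ = 234.75 − 151 = 83.75; wedge = subsidy = 33.5.
DWL = ½ × 83.75 × 33.5 = $1402.81.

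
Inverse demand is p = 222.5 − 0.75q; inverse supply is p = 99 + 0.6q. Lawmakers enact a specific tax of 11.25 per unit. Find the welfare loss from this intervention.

46.875

Competitive equilibrium: 222.5 − 0.75q = 99 + 0.6q → q* = 91.4815, p* = 153.8889.
With the tax, the buyer price exceeds the seller price by 11.25: (222.5 − 0.75q) − (99 + 0.6q) = 11.25 → q' = 83.1481.
Δq = 91.4815 − 83.1481 = 8.3334; the wedge equals the tax, 11.25.
Deadweight loss = ½ × 8.3334 × 11.25 = 46.875.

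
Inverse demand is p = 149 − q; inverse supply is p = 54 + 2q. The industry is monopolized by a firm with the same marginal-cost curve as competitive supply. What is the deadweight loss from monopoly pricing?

Competitive equilibrium: 149 − q = 54 + 2q → q* = 31.6667, p* = 117.3333.
Marginal revenue: MR = 149 − 2q. Set MR = MC: 149 − 2q = 54 + 2q → q_m = 23.75.
Price p_m = 149 − 1·23.75 = 125.25; MC(q_m) = 54 + 2·23.75 = 101.5.
Competitive q* = 31.6667, so Δq = 7.9167; wedge = 125.25 − 101.5 = 23.75.
DWL = ½ × 7.9167 × 23.75 = 94.01.

94.01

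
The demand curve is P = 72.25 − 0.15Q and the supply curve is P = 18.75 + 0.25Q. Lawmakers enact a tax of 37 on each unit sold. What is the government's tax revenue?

Competitive equilibrium: 72.25 − 0.15Q = 18.75 + 0.25Q → Q* = 133.75, P* = 52.1875.
With the tax, the buyer price exceeds the seller price by 37: (72.25 − 0.15Q) − (18.75 + 0.25Q) = 37 → Q' = 41.25.
Tax revenue = 37 × 41.25 = 1526.25.

1526.25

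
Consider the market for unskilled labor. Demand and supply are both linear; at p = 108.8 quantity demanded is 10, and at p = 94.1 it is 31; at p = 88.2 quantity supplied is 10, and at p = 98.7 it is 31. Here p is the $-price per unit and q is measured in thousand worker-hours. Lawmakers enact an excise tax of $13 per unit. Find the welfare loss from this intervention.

$70.42 thousand

Demand slope = (94.1 − 108.8)/(31 − 10) = −0.7, so p = 115.8 − 0.7q.
Supply slope = (98.7 − 88.2)/(31 − 10) = 0.5, so p = 83.2 + 0.5q.
Competitive equilibrium: 115.8 − 0.7q = 83.2 + 0.5q → q* = 27.1667, p* = 96.7833.
With the tax, the buyer price exceeds the seller price by 13: (115.8 − 0.7q) − (83.2 + 0.5q) = 13 → q' = 16.3333.
Δq = 27.1667 − 16.3333 = 10.8334; the wedge equals the tax, 13.
Deadweight loss = ½ × 10.8334 × 13 = $70.42 thousand.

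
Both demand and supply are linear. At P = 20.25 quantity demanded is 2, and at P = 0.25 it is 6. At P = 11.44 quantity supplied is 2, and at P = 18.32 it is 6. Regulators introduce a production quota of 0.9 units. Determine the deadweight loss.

Demand slope = (0.25 − 20.25)/(6 − 2) = −5, so P = 30.25 − 5Q.
Supply slope = (18.32 − 11.44)/(6 − 2) = 1.72, so P = 8 + 1.72Q.
Competitive equilibrium: 30.25 − 5Q = 8 + 1.72Q → Q* = 3.311, P* = 13.6949.
At Q = 0.9: demand price = 30.25 − 5·0.9 = 25.75; supply price = 8 + 1.72·0.9 = 9.548.
ΔQ = 3.311 − 0.9 = 2.411; wedge = 25.75 − 9.548 = 16.202.
Deadweight loss = ½ × 2.411 × 16.202 = 19.53.

19.53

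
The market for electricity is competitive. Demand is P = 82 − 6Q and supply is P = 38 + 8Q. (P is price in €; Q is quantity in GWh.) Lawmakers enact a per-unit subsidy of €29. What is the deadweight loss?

€30.04

Competitive equilibrium: 82 − 6Q = 38 + 8Q → Q* = 3.1429, P* = 63.1429.
The subsidy lowers effective supply by 29: P = 9 + 8Q.
New quantity: 82 − 6Q = 9 + 8Q → Q' = 5.2143.
Overproduction ΔQ = 5.2143 − 3.1429 = 2.0714; wedge = subsidy = 29.
DWL = ½ × 2.0714 × 29 = €30.04.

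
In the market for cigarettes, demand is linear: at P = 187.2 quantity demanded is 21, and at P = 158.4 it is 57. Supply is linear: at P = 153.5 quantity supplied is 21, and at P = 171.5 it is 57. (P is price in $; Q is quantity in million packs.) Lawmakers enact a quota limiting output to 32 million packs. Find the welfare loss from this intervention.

$144.75 million

Demand slope = (158.4 − 187.2)/(57 − 21) = −0.8, so P = 204 − 0.8Q.
Supply slope = (171.5 − 153.5)/(57 − 21) = 0.5, so P = 143 + 0.5Q.
Competitive equilibrium: 204 − 0.8Q = 143 + 0.5Q → Q* = 46.9231, P* = 166.4615.
At Q = 32: demand price = 204 − 0.8·32 = 178.4; supply price = 143 + 0.5·32 = 159.
ΔQ = 46.9231 − 32 = 14.9231; wedge = 178.4 − 159 = 19.4.
Welfare loss = ½ × 14.9231 × 19.4 = $144.75 million.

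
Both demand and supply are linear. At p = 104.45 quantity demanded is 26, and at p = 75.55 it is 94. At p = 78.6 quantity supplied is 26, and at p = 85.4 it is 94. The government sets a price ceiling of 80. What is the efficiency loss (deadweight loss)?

325.95

Demand slope = (75.55 − 104.45)/(94 − 26) = −0.425, so p = 115.5 − 0.425q.
Supply slope = (85.4 − 78.6)/(94 − 26) = 0.1, so p = 76 + 0.1q.
Competitive equilibrium: 115.5 − 0.425q = 76 + 0.1q → q* = 75.2381, p* = 83.5238.
At the ceiling p = 80, quantity supplied = (80 − 76)/0.1 = 40.
Willingness to pay at q' = 40: 115.5 − 0.425·40 = 98.5.
Δq = 75.2381 − 40 = 35.2381; wedge = 98.5 − 80 = 18.5.
Welfare loss = ½ × 35.2381 × 18.5 = 325.95.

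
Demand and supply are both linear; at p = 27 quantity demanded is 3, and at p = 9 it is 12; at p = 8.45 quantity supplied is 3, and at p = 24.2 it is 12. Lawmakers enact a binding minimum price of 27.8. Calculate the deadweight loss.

Demand slope = (9 − 27)/(12 − 3) = −2, so p = 33 − 2q.
Supply slope = (24.2 − 8.45)/(12 − 3) = 1.75, so p = 3.2 + 1.75q.
Competitive equilibrium: 33 − 2q = 3.2 + 1.75q → q* = 7.9467, p* = 17.1067.
At the floor p = 27.8, quantity demanded = (33 − 27.8)/2 = 2.6.
Sellers' marginal cost at q' = 2.6: 3.2 + 1.75·2.6 = 7.75.
Δq = 7.9467 − 2.6 = 5.3467; wedge = 27.8 − 7.75 = 20.05.
The triangle = ½ × 5.3467 × 20.05 = 53.60.

53.60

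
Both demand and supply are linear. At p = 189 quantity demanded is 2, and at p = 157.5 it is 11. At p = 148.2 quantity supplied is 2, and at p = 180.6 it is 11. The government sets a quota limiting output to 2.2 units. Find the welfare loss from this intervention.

109.21

Demand slope = (157.5 − 189)/(11 − 2) = −3.5, so p = 196 − 3.5q.
Supply slope = (180.6 − 148.2)/(11 − 2) = 3.6, so p = 141 + 3.6q.
Competitive equilibrium: 196 − 3.5q = 141 + 3.6q → q* = 7.7465, p* = 168.8873.
At q = 2.2: demand price = 196 − 3.5·2.2 = 188.3; supply price = 141 + 3.6·2.2 = 148.92.
Δq = 7.7465 − 2.2 = 5.5465; wedge = 188.3 − 148.92 = 39.38.
The triangle = ½ × 5.5465 × 39.38 = 109.21.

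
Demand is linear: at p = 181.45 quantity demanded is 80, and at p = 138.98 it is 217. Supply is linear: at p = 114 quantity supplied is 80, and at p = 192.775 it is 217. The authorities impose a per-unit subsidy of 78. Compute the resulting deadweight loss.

Demand slope = (138.98 − 181.45)/(217 − 80) = −0.31, so p = 206.25 − 0.31q.
Supply slope = (192.775 − 114)/(217 − 80) = 0.575, so p = 68 + 0.575q.
Competitive equilibrium: 206.25 − 0.31q = 68 + 0.575q → q* = 156.2147, p* = 157.8234.
The subsidy lowers effective supply by 78: p = 0.575q − 10.
New quantity: 206.25 − 0.31q = 0.575q − 10 → q' = 244.3503.
Overproduction Δq = 244.3503 − 156.2147 = 88.1356; wedge = subsidy = 78.
The triangle = ½ × 88.1356 × 78 = 3437.29.

3437.29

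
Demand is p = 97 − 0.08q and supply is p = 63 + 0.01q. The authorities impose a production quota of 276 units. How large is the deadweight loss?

466.14

Competitive equilibrium: 97 − 0.08q = 63 + 0.01q → q* = 377.7778, p* = 66.7778.
At q = 276: demand price = 97 − 0.08·276 = 74.92; supply price = 63 + 0.01·276 = 65.76.
Δq = 377.7778 − 276 = 101.7778; wedge = 74.92 − 65.76 = 9.16.
Deadweight loss = ½ × 101.7778 × 9.16 = 466.14.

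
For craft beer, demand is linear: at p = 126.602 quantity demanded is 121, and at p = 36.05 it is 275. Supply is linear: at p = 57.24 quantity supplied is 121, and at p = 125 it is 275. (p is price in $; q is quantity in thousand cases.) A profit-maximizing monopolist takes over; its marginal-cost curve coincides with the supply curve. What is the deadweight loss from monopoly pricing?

Demand slope = (36.05 − 126.602)/(275 − 121) = −0.588, so p = 197.75 − 0.588q.
Supply slope = (125 − 57.24)/(275 − 121) = 0.44, so p = 4 + 0.44q.
Competitive equilibrium: 197.75 − 0.588q = 4 + 0.44q → q* = 188.4728, p* = 86.928.
Marginal revenue: MR = 197.75 − 1.176q. Set MR = MC: 197.75 − 1.176q = 4 + 0.44q → q_m = 119.8948.
Price p_m = 197.75 − 0.588·119.8948 = 127.2519; MC(q_m) = 4 + 0.44·119.8948 = 56.7537.
Competitive q* = 188.4728, so Δq = 68.578; wedge = 127.2519 − 56.7537 = 70.4982.
The triangle = ½ × 68.578 × 70.4982 = $2417.31 thousand.

$2417.31 thousand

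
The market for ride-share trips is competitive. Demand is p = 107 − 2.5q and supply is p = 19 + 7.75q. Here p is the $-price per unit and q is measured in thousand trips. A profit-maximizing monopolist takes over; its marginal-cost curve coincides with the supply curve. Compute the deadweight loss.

$14.52 thousand

Competitive equilibrium: 107 − 2.5q = 19 + 7.75q → q* = 8.5854, p* = 85.5366.
Marginal revenue: MR = 107 − 5q. Set MR = MC: 107 − 5q = 19 + 7.75q → q_m = 6.902.
Price p_m = 107 − 2.5·6.902 = 89.745; MC(q_m) = 19 + 7.75·6.902 = 72.4905.
Competitive q* = 8.5854, so Δq = 1.6834; wedge = 89.745 − 72.4905 = 17.2545.
The triangle = ½ × 1.6834 × 17.2545 = $14.52 thousand.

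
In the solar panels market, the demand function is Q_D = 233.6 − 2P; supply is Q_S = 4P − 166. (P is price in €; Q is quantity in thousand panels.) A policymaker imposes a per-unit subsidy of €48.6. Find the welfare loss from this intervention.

In inverse form: demand P = 116.8 − 0.5Q, supply P = 41.5 + 0.25Q.
Competitive equilibrium: 116.8 − 0.5Q = 41.5 + 0.25Q → Q* = 100.4, P* = 66.6.
The subsidy lowers effective supply by 48.6: P = 0.25Q − 7.1.
New quantity: 116.8 − 0.5Q = 0.25Q − 7.1 → Q' = 165.2.
Overproduction ΔQ = 165.2 − 100.4 = 64.8; wedge = subsidy = 48.6.
The triangle = ½ × 64.8 × 48.6 = €1574.64 thousand.

€1574.64 thousand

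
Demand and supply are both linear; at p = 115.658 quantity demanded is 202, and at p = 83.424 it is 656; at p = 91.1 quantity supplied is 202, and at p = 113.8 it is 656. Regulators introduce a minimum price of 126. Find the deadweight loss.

Demand slope = (83.424 − 115.658)/(656 − 202) = −0.071, so p = 130 − 0.071q.
Supply slope = (113.8 − 91.1)/(656 − 202) = 0.05, so p = 81 + 0.05q.
Competitive equilibrium: 130 − 0.071q = 81 + 0.05q → q* = 404.9587, p* = 101.2479.
At the floor p = 126, quantity demanded = (130 − 126)/0.071 = 56.338.
Sellers' marginal cost at q' = 56.338: 81 + 0.05·56.338 = 83.8169.
Δq = 404.9587 − 56.338 = 348.6207; wedge = 126 − 83.8169 = 42.1831.
Welfare loss = ½ × 348.6207 × 42.1831 = 7352.95.

7352.95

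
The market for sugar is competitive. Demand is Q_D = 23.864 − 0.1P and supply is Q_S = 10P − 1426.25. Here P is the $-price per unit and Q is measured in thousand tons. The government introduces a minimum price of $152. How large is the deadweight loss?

$3.58 thousand

In inverse form: demand P = 238.64 − 10Q, supply P = 142.625 + 0.1Q.
Competitive equilibrium: 238.64 − 10Q = 142.625 + 0.1Q → Q* = 9.5064, P* = 143.5756.
At the floor P = 152, quantity demanded = (238.64 − 152)/10 = 8.664.
Sellers' marginal cost at Q' = 8.664: 142.625 + 0.1·8.664 = 143.4914.
ΔQ = 9.5064 − 8.664 = 0.8424; wedge = 152 − 143.4914 = 8.5086.
Welfare loss = ½ × 0.8424 × 8.5086 = $3.58 thousand.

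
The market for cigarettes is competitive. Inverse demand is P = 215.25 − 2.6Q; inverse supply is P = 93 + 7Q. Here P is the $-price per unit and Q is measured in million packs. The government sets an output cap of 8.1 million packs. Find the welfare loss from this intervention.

$103.09 million

Competitive equilibrium: 215.25 − 2.6Q = 93 + 7Q → Q* = 12.7344, P* = 182.1406.
At Q = 8.1: demand price = 215.25 − 2.6·8.1 = 194.19; supply price = 93 + 7·8.1 = 149.7.
ΔQ = 12.7344 − 8.1 = 4.6344; wedge = 194.19 − 149.7 = 44.49.
The triangle = ½ × 4.6344 × 44.49 = $103.09 million.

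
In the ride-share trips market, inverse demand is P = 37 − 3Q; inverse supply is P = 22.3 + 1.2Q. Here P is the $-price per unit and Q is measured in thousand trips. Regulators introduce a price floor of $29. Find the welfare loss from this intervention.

Competitive equilibrium: 37 − 3Q = 22.3 + 1.2Q → Q* = 3.5, P* = 26.5.
At the floor P = 29, quantity demanded = (37 − 29)/3 = 2.6667.
Sellers' marginal cost at Q' = 2.6667: 22.3 + 1.2·2.6667 = 25.5.
ΔQ = 3.5 − 2.6667 = 0.8333; wedge = 29 − 25.5 = 3.5.
The triangle = ½ × 0.8333 × 3.5 = $1.46 thousand.

$1.46 thousand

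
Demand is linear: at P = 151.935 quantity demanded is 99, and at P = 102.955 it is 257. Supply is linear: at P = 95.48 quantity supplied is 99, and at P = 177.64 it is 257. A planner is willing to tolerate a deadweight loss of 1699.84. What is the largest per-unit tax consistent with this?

53.12

Demand slope = (102.955 − 151.935)/(257 − 99) = −0.31, so P = 182.625 − 0.31Q.
Supply slope = (177.64 − 95.48)/(257 − 99) = 0.52, so P = 44 + 0.52Q.
Competitive equilibrium: 182.625 − 0.31Q = 44 + 0.52Q → Q* = 167.0181, P* = 130.8494.
A tax t gives ΔQ = t/0.83 and wedge t, so DWL = t²/1.66.
t²/1.66 = 1699.84 → t² = 2821.7344 → t = 53.12.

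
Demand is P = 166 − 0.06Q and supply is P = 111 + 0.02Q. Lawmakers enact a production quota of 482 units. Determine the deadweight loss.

Competitive equilibrium: 166 − 0.06Q = 111 + 0.02Q → Q* = 687.5, P* = 124.75.
At Q = 482: demand price = 166 − 0.06·482 = 137.08; supply price = 111 + 0.02·482 = 120.64.
ΔQ = 687.5 − 482 = 205.5; wedge = 137.08 − 120.64 = 16.44.
DWL = ½ × 205.5 × 16.44 = 1689.21.

1689.21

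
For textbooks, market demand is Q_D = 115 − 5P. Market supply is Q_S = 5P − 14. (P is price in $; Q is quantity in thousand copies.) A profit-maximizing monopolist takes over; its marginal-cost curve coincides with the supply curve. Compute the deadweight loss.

$56.67 thousand

In inverse form: demand P = 23 − 0.2Q, supply P = 2.8 + 0.2Q.
Competitive equilibrium: 23 − 0.2Q = 2.8 + 0.2Q → Q* = 50.5, P* = 12.9.
Marginal revenue: MR = 23 − 0.4Q. Set MR = MC: 23 − 0.4Q = 2.8 + 0.2Q → Q_m = 33.6667.
Price P_m = 23 − 0.2·33.6667 = 16.2667; MC(Q_m) = 2.8 + 0.2·33.6667 = 9.5333.
Competitive Q* = 50.5, so ΔQ = 16.8333; wedge = 16.2667 − 9.5333 = 6.7334.
Deadweight loss = ½ × 16.8333 × 6.7334 = $56.67 thousand.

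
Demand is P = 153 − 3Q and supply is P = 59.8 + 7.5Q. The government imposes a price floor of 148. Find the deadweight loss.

272.88

Competitive equilibrium: 153 − 3Q = 59.8 + 7.5Q → Q* = 8.8762, P* = 126.3714.
At the floor P = 148, quantity demanded = (153 − 148)/3 = 1.6667.
Sellers' marginal cost at Q' = 1.6667: 59.8 + 7.5·1.6667 = 72.3003.
ΔQ = 8.8762 − 1.6667 = 7.2095; wedge = 148 − 72.3003 = 75.6997.
Deadweight loss = ½ × 7.2095 × 75.6997 = 272.88.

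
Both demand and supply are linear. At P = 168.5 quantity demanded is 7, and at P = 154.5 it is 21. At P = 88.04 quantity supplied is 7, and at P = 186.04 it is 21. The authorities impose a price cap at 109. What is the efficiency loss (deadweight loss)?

199.56

Demand slope = (154.5 − 168.5)/(21 − 7) = −1, so P = 175.5 − Q.
Supply slope = (186.04 − 88.04)/(21 − 7) = 7, so P = 39.04 + 7Q.
Competitive equilibrium: 175.5 − Q = 39.04 + 7Q → Q* = 17.0575, P* = 158.4425.
At the ceiling P = 109, quantity supplied = (109 − 39.04)/7 = 9.9943.
Willingness to pay at Q' = 9.9943: 175.5 − 1·9.9943 = 165.5057.
ΔQ = 17.0575 − 9.9943 = 7.0632; wedge = 165.5057 − 109 = 56.5057.
DWL = ½ × 7.0632 × 56.5057 = 199.56.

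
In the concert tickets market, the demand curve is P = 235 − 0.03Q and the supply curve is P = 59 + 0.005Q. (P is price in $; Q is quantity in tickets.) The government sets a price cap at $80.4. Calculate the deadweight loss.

Competitive equilibrium: 235 − 0.03Q = 59 + 0.005Q → Q* = 5028.5714, P* = 84.1429.
At the ceiling P = 80.4, quantity supplied = (80.4 − 59)/0.005 = 4280.
Willingness to pay at Q' = 4280: 235 − 0.03·4280 = 106.6.
ΔQ = 5028.5714 − 4280 = 748.5714; wedge = 106.6 − 80.4 = 26.2.
DWL = ½ × 748.5714 × 26.2 = $9806.29.

$9806.29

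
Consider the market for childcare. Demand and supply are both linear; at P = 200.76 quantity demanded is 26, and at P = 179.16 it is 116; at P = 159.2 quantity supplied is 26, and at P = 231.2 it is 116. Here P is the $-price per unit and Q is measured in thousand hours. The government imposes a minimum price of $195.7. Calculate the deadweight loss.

Demand slope = (179.16 − 200.76)/(116 − 26) = −0.24, so P = 207 − 0.24Q.
Supply slope = (231.2 − 159.2)/(116 − 26) = 0.8, so P = 138.4 + 0.8Q.
Competitive equilibrium: 207 − 0.24Q = 138.4 + 0.8Q → Q* = 65.9615, P* = 191.1692.
At the floor P = 195.7, quantity demanded = (207 − 195.7)/0.24 = 47.0833.
Sellers' marginal cost at Q' = 47.0833: 138.4 + 0.8·47.0833 = 176.0666.
ΔQ = 65.9615 − 47.0833 = 18.8782; wedge = 195.7 − 176.0666 = 19.6334.
The triangle = ½ × 18.8782 × 19.6334 = $185.32 thousand.

$185.32 thousand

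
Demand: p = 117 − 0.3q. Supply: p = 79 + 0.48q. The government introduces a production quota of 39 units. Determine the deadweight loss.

Competitive equilibrium: 117 − 0.3q = 79 + 0.48q → q* = 48.7179, p* = 102.3846.
At q = 39: demand price = 117 − 0.3·39 = 105.3; supply price = 79 + 0.48·39 = 97.72.
Δq = 48.7179 − 39 = 9.7179; wedge = 105.3 − 97.72 = 7.58.
Welfare loss = ½ × 9.7179 × 7.58 = 36.83.

36.83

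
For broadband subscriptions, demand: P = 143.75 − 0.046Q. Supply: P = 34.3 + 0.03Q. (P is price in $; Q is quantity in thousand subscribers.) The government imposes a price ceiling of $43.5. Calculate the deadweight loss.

$48820.22 thousand

Competitive equilibrium: 143.75 − 0.046Q = 34.3 + 0.03Q → Q* = 1440.13158, P* = 77.50395.
At the ceiling P = 43.5, quantity supplied = (43.5 − 34.3)/0.03 = 306.66667.
Willingness to pay at Q' = 306.66667: 143.75 − 0.046·306.66667 = 129.64333.
ΔQ = 1440.13158 − 306.66667 = 1133.46491; wedge = 129.64333 − 43.5 = 86.14333.
DWL = ½ × 1133.46491 × 86.14333 = $48820.22 thousand.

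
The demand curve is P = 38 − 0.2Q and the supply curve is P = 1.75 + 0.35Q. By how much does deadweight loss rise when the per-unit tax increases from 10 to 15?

113.64

Competitive equilibrium: 38 − 0.2Q = 1.75 + 0.35Q → Q* = 65.9091, P* = 24.8182.
For a per-unit tax t: ΔQ = t/0.55, so DWL = ½·t·(t/0.55) = t²/1.1.
At t = 10: DWL = 90.909. At t = 15: DWL = 204.545.
Increase = 204.545 − 90.909 = 113.64.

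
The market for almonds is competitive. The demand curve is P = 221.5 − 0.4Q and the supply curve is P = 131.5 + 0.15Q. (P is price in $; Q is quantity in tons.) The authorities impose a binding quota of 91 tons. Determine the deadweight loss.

$1450.91

Competitive equilibrium: 221.5 − 0.4Q = 131.5 + 0.15Q → Q* = 163.6364, P* = 156.0455.
At Q = 91: demand price = 221.5 − 0.4·91 = 185.1; supply price = 131.5 + 0.15·91 = 145.15.
ΔQ = 163.6364 − 91 = 72.6364; wedge = 185.1 − 145.15 = 39.95.
Welfare loss = ½ × 72.6364 × 39.95 = $1450.91.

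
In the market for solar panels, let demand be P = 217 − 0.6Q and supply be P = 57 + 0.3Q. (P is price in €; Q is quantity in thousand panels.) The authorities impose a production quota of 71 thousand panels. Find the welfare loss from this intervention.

Competitive equilibrium: 217 − 0.6Q = 57 + 0.3Q → Q* = 177.7778, P* = 110.3333.
At Q = 71: demand price = 217 − 0.6·71 = 174.4; supply price = 57 + 0.3·71 = 78.3.
ΔQ = 177.7778 − 71 = 106.7778; wedge = 174.4 − 78.3 = 96.1.
DWL = ½ × 106.7778 × 96.1 = €5130.67 thousand.

€5130.67 thousand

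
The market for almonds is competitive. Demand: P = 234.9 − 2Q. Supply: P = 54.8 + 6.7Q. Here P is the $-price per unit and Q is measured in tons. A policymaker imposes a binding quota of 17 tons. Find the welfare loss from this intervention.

Competitive equilibrium: 234.9 − 2Q = 54.8 + 6.7Q → Q* = 20.7011, P* = 193.4977.
At Q = 17: demand price = 234.9 − 2·17 = 200.9; supply price = 54.8 + 6.7·17 = 168.7.
ΔQ = 20.7011 − 17 = 3.7011; wedge = 200.9 − 168.7 = 32.2.
Welfare loss = ½ × 3.7011 × 32.2 = $59.59.

$59.59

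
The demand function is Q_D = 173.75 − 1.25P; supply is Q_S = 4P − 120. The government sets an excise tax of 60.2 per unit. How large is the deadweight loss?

1725.73

In inverse form: demand P = 139 − 0.8Q, supply P = 30 + 0.25Q.
Competitive equilibrium: 139 − 0.8Q = 30 + 0.25Q → Q* = 103.8095, P* = 55.9524.
With the tax, the buyer price exceeds the seller price by 60.2: (139 − 0.8Q) − (30 + 0.25Q) = 60.2 → Q' = 46.4762.
ΔQ = 103.8095 − 46.4762 = 57.3333; the wedge equals the tax, 60.2.
Deadweight loss = ½ × 57.3333 × 60.2 = 1725.73.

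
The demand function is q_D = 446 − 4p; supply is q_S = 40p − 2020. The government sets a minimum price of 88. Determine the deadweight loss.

2246.40

In inverse form: demand p = 111.5 − 0.25q, supply p = 50.5 + 0.025q.
Competitive equilibrium: 111.5 − 0.25q = 50.5 + 0.025q → q* = 221.8182, p* = 56.0455.
At the floor p = 88, quantity demanded = (111.5 − 88)/0.25 = 94.
Sellers' marginal cost at q' = 94: 50.5 + 0.025·94 = 52.85.
Δq = 221.8182 − 94 = 127.8182; wedge = 88 − 52.85 = 35.15.
DWL = ½ × 127.8182 × 35.15 = 2246.40.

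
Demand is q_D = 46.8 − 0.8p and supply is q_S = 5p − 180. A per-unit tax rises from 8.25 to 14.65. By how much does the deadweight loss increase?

In inverse form: demand p = 58.5 − 1.25q, supply p = 36 + 0.2q.
Competitive equilibrium: 58.5 − 1.25q = 36 + 0.2q → q* = 15.5172, p* = 39.1034.
For a per-unit tax t: Δq = t/1.45, so DWL = ½·t·(t/1.45) = t²/2.9.
At t = 8.25: DWL = 23.47. At t = 14.65: DWL = 74.008.
Increase = 74.008 − 23.47 = 50.54.

50.54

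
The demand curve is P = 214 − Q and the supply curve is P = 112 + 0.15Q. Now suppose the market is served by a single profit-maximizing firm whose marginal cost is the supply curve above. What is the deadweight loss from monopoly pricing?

Competitive equilibrium: 214 − Q = 112 + 0.15Q → Q* = 88.6957, P* = 125.3043.
Marginal revenue: MR = 214 − 2Q. Set MR = MC: 214 − 2Q = 112 + 0.15Q → Q_m = 47.4419.
Price P_m = 214 − 1·47.4419 = 166.5581; MC(Q_m) = 112 + 0.15·47.4419 = 119.1163.
Competitive Q* = 88.6957, so ΔQ = 41.2538; wedge = 166.5581 − 119.1163 = 47.4418.
Deadweight loss = ½ × 41.2538 × 47.4418 = 978.58.

978.58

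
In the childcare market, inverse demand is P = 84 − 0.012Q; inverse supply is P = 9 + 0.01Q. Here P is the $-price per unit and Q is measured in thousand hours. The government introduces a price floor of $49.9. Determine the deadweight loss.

Competitive equilibrium: 84 − 0.012Q = 9 + 0.01Q → Q* = 3409.09091, P* = 43.09091.
At the floor P = 49.9, quantity demanded = (84 − 49.9)/0.012 = 2841.66667.
Sellers' marginal cost at Q' = 2841.66667: 9 + 0.01·2841.66667 = 37.41667.
ΔQ = 3409.09091 − 2841.66667 = 567.42424; wedge = 49.9 − 37.41667 = 12.48333.
Welfare loss = ½ × 567.42424 × 12.48333 = $3541.67 thousand.

$3541.67 thousand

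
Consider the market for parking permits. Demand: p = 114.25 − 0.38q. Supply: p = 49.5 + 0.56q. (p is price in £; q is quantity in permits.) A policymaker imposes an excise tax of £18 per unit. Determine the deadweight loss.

Competitive equilibrium: 114.25 − 0.38q = 49.5 + 0.56q → q* = 68.883, p* = 88.0745.
With the tax, the buyer price exceeds the seller price by 18: (114.25 − 0.38q) − (49.5 + 0.56q) = 18 → q' = 49.734.
Δq = 68.883 − 49.734 = 19.149; the wedge equals the tax, 18.
The triangle = ½ × 19.149 × 18 = £172.34.

£172.34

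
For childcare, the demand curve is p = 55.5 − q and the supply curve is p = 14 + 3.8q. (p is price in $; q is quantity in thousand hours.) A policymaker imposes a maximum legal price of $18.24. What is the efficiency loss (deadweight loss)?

Competitive equilibrium: 55.5 − q = 14 + 3.8q → q* = 8.6458, p* = 46.8542.
At the ceiling p = 18.24, quantity supplied = (18.24 − 14)/3.8 = 1.1158.
Willingness to pay at q' = 1.1158: 55.5 − 1·1.1158 = 54.3842.
Δq = 8.6458 − 1.1158 = 7.53; wedge = 54.3842 − 18.24 = 36.1442.
Deadweight loss = ½ × 7.53 × 36.1442 = $136.08 thousand.

$136.08 thousand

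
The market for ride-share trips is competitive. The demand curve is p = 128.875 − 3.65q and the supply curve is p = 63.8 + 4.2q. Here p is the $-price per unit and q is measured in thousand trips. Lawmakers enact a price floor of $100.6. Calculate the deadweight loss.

$1.16 thousand

Competitive equilibrium: 128.875 − 3.65q = 63.8 + 4.2q → q* = 8.2898, p* = 98.6172.
At the floor p = 100.6, quantity demanded = (128.875 − 100.6)/3.65 = 7.7466.
Sellers' marginal cost at q' = 7.7466: 63.8 + 4.2·7.7466 = 96.3357.
Δq = 8.2898 − 7.7466 = 0.5432; wedge = 100.6 − 96.3357 = 4.2643.
DWL = ½ × 0.5432 × 4.2643 = $1.16 thousand.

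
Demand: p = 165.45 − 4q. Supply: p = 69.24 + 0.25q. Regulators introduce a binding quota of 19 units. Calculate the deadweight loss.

Competitive equilibrium: 165.45 − 4q = 69.24 + 0.25q → q* = 22.6376, p* = 74.8994.
At q = 19: demand price = 165.45 − 4·19 = 89.45; supply price = 69.24 + 0.25·19 = 73.99.
Δq = 22.6376 − 19 = 3.6376; wedge = 89.45 − 73.99 = 15.46.
Deadweight loss = ½ × 3.6376 × 15.46 = 28.12.

28.12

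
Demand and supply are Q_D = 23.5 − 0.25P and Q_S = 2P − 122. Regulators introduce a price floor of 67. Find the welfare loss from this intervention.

In inverse form: demand P = 94 − 4Q, supply P = 61 + 0.5Q.
Competitive equilibrium: 94 − 4Q = 61 + 0.5Q → Q* = 7.3333, P* = 64.6667.
At the floor P = 67, quantity demanded = (94 − 67)/4 = 6.75.
Sellers' marginal cost at Q' = 6.75: 61 + 0.5·6.75 = 64.375.
ΔQ = 7.3333 − 6.75 = 0.5833; wedge = 67 − 64.375 = 2.625.
DWL = ½ × 0.5833 × 2.625 = 0.77.

0.77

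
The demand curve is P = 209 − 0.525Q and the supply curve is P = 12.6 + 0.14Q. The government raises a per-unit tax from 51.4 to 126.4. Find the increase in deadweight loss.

Competitive equilibrium: 209 − 0.525Q = 12.6 + 0.14Q → Q* = 295.3383, P* = 53.9474.
For a per-unit tax t: ΔQ = t/0.665, so DWL = ½·t·(t/0.665) = t²/1.33.
At t = 51.4: DWL = 1986.436. At t = 126.4: DWL = 12012.752.
Increase = 12012.752 − 1986.436 = 10026.32.

10026.32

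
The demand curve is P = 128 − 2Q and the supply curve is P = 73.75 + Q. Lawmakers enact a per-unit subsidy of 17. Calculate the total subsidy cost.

Competitive equilibrium: 128 − 2Q = 73.75 + Q → Q* = 18.0833, P* = 91.8333.
The subsidy lowers effective supply by 17: P = 56.75 + Q.
New quantity: 128 − 2Q = 56.75 + Q → Q' = 23.75.
Total subsidy cost = 17 × 23.75 = 403.75.

403.75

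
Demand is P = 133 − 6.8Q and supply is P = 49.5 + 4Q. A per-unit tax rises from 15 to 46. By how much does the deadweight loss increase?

87.55

Competitive equilibrium: 133 − 6.8Q = 49.5 + 4Q → Q* = 7.7315, P* = 80.4259.
For a per-unit tax t: ΔQ = t/10.8, so DWL = ½·t·(t/10.8) = t²/21.6.
At t = 15: DWL = 10.417. At t = 46: DWL = 97.963.
Increase = 97.963 − 10.417 = 87.55.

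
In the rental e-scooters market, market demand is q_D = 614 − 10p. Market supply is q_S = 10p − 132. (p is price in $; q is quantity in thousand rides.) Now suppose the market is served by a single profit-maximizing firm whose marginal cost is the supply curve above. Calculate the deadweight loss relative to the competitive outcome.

$645.34 thousand

In inverse form: demand p = 61.4 − 0.1q, supply p = 13.2 + 0.1q.
Competitive equilibrium: 61.4 − 0.1q = 13.2 + 0.1q → q* = 241, p* = 37.3.
Marginal revenue: MR = 61.4 − 0.2q. Set MR = MC: 61.4 − 0.2q = 13.2 + 0.1q → q_m = 160.6667.
Price p_m = 61.4 − 0.1·160.6667 = 45.3333; MC(q_m) = 13.2 + 0.1·160.6667 = 29.2667.
Competitive q* = 241, so Δq = 80.3333; wedge = 45.3333 − 29.2667 = 16.0666.
Welfare loss = ½ × 80.3333 × 16.0666 = $645.34 thousand.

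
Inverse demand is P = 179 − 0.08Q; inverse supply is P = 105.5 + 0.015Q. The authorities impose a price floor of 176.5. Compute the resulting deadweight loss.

Competitive equilibrium: 179 − 0.08Q = 105.5 + 0.015Q → Q* = 773.68421, P* = 117.10526.
At the floor P = 176.5, quantity demanded = (179 − 176.5)/0.08 = 31.25.
Sellers' marginal cost at Q' = 31.25: 105.5 + 0.015·31.25 = 105.96875.
ΔQ = 773.68421 − 31.25 = 742.43421; wedge = 176.5 − 105.96875 = 70.53125.
Welfare loss = ½ × 742.43421 × 70.53125 = 26182.41.

26182.41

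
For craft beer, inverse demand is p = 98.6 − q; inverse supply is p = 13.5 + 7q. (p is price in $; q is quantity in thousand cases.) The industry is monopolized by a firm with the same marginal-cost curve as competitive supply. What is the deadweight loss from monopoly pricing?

Competitive equilibrium: 98.6 − q = 13.5 + 7q → q* = 10.6375, p* = 87.9625.
Marginal revenue: MR = 98.6 − 2q. Set MR = MC: 98.6 − 2q = 13.5 + 7q → q_m = 9.4556.
Price p_m = 98.6 − 1·9.4556 = 89.1444; MC(q_m) = 13.5 + 7·9.4556 = 79.6892.
Competitive q* = 10.6375, so Δq = 1.1819; wedge = 89.1444 − 79.6892 = 9.4552.
DWL = ½ × 1.1819 × 9.4552 = $5.59 thousand.

$5.59 thousand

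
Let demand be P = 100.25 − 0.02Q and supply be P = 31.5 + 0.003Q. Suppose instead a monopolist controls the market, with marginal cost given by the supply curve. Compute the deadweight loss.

22228.53

Competitive equilibrium: 100.25 − 0.02Q = 31.5 + 0.003Q → Q* = 2989.13043, P* = 40.46739.
Marginal revenue: MR = 100.25 − 0.04Q. Set MR = MC: 100.25 − 0.04Q = 31.5 + 0.003Q → Q_m = 1598.83721.
Price P_m = 100.25 − 0.02·1598.83721 = 68.27326; MC(Q_m) = 31.5 + 0.003·1598.83721 = 36.29651.
Competitive Q* = 2989.13043, so ΔQ = 1390.29322; wedge = 68.27326 − 36.29651 = 31.97675.
The triangle = ½ × 1390.29322 × 31.97675 = 22228.53.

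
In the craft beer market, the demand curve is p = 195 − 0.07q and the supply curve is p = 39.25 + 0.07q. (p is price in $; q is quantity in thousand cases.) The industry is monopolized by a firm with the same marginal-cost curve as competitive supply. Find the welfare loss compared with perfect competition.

$9626.22 thousand

Competitive equilibrium: 195 − 0.07q = 39.25 + 0.07q → q* = 1112.5, p* = 117.125.
Marginal revenue: MR = 195 − 0.14q. Set MR = MC: 195 − 0.14q = 39.25 + 0.07q → q_m = 741.666667.
Price p_m = 195 − 0.07·741.666667 = 143.083333; MC(q_m) = 39.25 + 0.07·741.666667 = 91.166667.
Competitive q* = 1112.5, so Δq = 370.833333; wedge = 143.083333 − 91.166667 = 51.916666.
Deadweight loss = ½ × 370.833333 × 51.916666 = $9626.22 thousand.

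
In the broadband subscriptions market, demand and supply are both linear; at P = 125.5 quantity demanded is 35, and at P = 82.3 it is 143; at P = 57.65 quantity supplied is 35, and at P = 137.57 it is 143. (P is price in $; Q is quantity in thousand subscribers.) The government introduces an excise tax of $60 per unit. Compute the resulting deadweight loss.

Demand slope = (82.3 − 125.5)/(143 − 35) = −0.4, so P = 139.5 − 0.4Q.
Supply slope = (137.57 − 57.65)/(143 − 35) = 0.74, so P = 31.75 + 0.74Q.
Competitive equilibrium: 139.5 − 0.4Q = 31.75 + 0.74Q → Q* = 94.5175, P* = 101.693.
With the tax, the buyer price exceeds the seller price by 60: (139.5 − 0.4Q) − (31.75 + 0.74Q) = 60 → Q' = 41.886.
ΔQ = 94.5175 − 41.886 = 52.6315; the wedge equals the tax, 60.
The triangle = ½ × 52.6315 × 60 = $1578.95 thousand.

$1578.95 thousand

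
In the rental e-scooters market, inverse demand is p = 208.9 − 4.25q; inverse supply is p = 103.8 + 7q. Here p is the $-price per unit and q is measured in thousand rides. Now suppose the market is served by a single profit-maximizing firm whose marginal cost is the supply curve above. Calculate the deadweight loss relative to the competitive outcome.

Competitive equilibrium: 208.9 − 4.25q = 103.8 + 7q → q* = 9.3422, p* = 169.1956.
Marginal revenue: MR = 208.9 − 8.5q. Set MR = MC: 208.9 − 8.5q = 103.8 + 7q → q_m = 6.7806.
Price p_m = 208.9 − 4.25·6.7806 = 180.0825; MC(q_m) = 103.8 + 7·6.7806 = 151.2642.
Competitive q* = 9.3422, so Δq = 2.5616; wedge = 180.0825 − 151.2642 = 28.8183.
Deadweight loss = ½ × 2.5616 × 28.8183 = $36.91 thousand.

$36.91 thousand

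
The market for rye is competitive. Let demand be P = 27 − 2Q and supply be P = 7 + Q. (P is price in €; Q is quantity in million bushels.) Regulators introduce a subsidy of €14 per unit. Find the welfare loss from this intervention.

Competitive equilibrium: 27 − 2Q = 7 + Q → Q* = 6.6667, P* = 13.6667.
The subsidy lowers effective supply by 14: P = Q − 7.
New quantity: 27 − 2Q = Q − 7 → Q' = 11.3333.
Overproduction ΔQ = 11.3333 − 6.6667 = 4.6666; wedge = subsidy = 14.
DWL = ½ × 4.6666 × 14 = €32.67 million.

€32.67 million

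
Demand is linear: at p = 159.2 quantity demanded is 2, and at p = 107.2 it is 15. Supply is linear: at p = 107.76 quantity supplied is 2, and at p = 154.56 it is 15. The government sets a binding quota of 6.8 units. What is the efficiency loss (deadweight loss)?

14.72

Demand slope = (107.2 − 159.2)/(15 − 2) = −4, so p = 167.2 − 4q.
Supply slope = (154.56 − 107.76)/(15 − 2) = 3.6, so p = 100.56 + 3.6q.
Competitive equilibrium: 167.2 − 4q = 100.56 + 3.6q → q* = 8.7684, p* = 132.1263.
At q = 6.8: demand price = 167.2 − 4·6.8 = 140; supply price = 100.56 + 3.6·6.8 = 125.04.
Δq = 8.7684 − 6.8 = 1.9684; wedge = 140 − 125.04 = 14.96.
DWL = ½ × 1.9684 × 14.96 = 14.72.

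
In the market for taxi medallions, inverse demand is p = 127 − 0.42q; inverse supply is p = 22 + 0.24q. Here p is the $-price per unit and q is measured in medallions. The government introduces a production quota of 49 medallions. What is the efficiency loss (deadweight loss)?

Competitive equilibrium: 127 − 0.42q = 22 + 0.24q → q* = 159.0909, p* = 60.1818.
At q = 49: demand price = 127 − 0.42·49 = 106.42; supply price = 22 + 0.24·49 = 33.76.
Δq = 159.0909 − 49 = 110.0909; wedge = 106.42 − 33.76 = 72.66.
Welfare loss = ½ × 110.0909 × 72.66 = $3999.60.

$3999.60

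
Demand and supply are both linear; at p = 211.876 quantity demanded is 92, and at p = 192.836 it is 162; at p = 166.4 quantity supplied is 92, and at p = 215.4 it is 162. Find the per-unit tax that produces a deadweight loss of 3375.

81

Demand slope = (192.836 − 211.876)/(162 − 92) = −0.272, so p = 236.9 − 0.272q.
Supply slope = (215.4 − 166.4)/(162 − 92) = 0.7, so p = 102 + 0.7q.
Competitive equilibrium: 236.9 − 0.272q = 102 + 0.7q → q* = 138.786, p* = 199.1502.
A tax t gives Δq = t/0.972 and wedge t, so DWL = t²/1.944.
t²/1.944 = 3375 → t² = 6561 → t = 81.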